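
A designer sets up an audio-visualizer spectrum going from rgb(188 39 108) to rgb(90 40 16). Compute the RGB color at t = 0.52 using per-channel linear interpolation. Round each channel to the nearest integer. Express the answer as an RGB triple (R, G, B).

(137, 40, 60)

R = 188 + 0.52 × (90 − 188) = 188 + 0.52 × -98 = 137.04 → 137
G = 39 + 0.52 × (40 − 39) = 39 + 0.52 × 1 = 39.52 → 40
B = 108 + 0.52 × (16 − 108) = 108 + 0.52 × -92 = 60.16 → 60
So the blended color is (137, 40, 60), about #89283c.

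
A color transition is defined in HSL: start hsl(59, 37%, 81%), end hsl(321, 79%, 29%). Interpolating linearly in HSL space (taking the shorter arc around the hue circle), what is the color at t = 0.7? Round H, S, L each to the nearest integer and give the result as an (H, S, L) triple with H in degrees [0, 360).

Hue: 321 − 59 = 262°, but |262| > 180 so the shorter arc goes the other way: Δh = 262 − 360 = -98°.
H = 59 + 0.7 × (-98) = -9.6 → -10 → -10 mod 360 = 350°
S = 37 + 0.7 × (79 − 37) = 66.4 → 66%
L = 81 + 0.7 × (29 − 81) = 44.6 → 45%

(350, 66, 45)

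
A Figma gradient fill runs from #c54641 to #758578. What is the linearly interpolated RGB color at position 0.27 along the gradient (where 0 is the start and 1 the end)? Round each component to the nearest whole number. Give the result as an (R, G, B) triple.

(175, 87, 80)

#c54641 → (197, 70, 65); #758578 → (117, 133, 120).
R = 197 + 0.27 × (117 − 197) = 197 + 0.27 × -80 = 175.4 → 175
G = 70 + 0.27 × (133 − 70) = 70 + 0.27 × 63 = 87.01 → 87
B = 65 + 0.27 × (120 − 65) = 65 + 0.27 × 55 = 79.85 → 80
So the blended color is (175, 87, 80), about #af5750.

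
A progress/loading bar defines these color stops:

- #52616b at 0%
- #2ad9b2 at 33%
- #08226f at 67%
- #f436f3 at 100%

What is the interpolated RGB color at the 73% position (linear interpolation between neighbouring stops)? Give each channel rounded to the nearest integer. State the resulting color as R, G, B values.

73% lies between the 67% and 100% stops, so the local fraction is t = (73 − 67)/(100 − 67) = 6/33 ≈ 0.1818.
#08226f → (8, 34, 111); #f436f3 → (244, 54, 243).
R = 8 + 0.1818 × (244 − 8) = 50.905 → 51
G = 34 + 0.1818 × (54 − 34) = 37.636 → 38
B = 111 + 0.1818 × (243 − 111) = 134.998 → 135

(51, 38, 135)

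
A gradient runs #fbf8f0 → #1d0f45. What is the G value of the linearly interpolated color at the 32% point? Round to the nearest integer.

G₁ = 248 (from #fbf8f0), G₂ = 15 (from #1d0f45).
G = 248 + 0.32 × (15 − 248) = 173.44 → 173

173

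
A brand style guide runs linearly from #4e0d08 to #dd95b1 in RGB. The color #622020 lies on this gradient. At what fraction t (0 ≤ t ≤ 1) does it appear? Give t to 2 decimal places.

Invert the lerp on the B channel (largest span, 169): t = (32 − 8) / (177 − 8) = 24/169 = 0.14201.
Check on R: (98 − 78)/(221 − 78) = 0.1399 ✓

0.14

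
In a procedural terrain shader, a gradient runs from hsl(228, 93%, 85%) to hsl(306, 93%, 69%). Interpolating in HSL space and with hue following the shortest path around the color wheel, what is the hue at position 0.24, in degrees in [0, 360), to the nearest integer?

Hue arc: Δh = 306 − 228 = 78° (|Δh| ≤ 180, already the shorter path).
H = 228 + 0.24 × (78) = 246.72 → 247°

247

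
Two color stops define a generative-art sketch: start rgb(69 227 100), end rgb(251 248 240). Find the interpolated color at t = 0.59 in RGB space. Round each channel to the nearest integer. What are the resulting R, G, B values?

R = 69 + 0.59 × (251 − 69) = 69 + 0.59 × 182 = 176.38 → 176
G = 227 + 0.59 × (248 − 227) = 227 + 0.59 × 21 = 239.39 → 239
B = 100 + 0.59 × (240 − 100) = 100 + 0.59 × 140 = 182.6 → 183

(176, 239, 183)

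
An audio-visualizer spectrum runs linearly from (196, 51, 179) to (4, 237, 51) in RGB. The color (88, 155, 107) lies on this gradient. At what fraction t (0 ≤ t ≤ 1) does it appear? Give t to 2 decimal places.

Invert the lerp on the R channel (largest span, 192): t = (88 − 196) / (4 − 196) = -108/-192 = 0.5625.
Check on G: (155 − 51)/(237 − 51) = 0.5591 ✓

0.56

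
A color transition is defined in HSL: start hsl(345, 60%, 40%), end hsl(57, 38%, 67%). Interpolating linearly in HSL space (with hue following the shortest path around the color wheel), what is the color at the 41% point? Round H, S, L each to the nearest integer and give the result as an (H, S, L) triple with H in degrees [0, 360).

(15, 51, 51)

Hue: 57 − 345 = -288°, but |-288| > 180 so the shorter arc goes the other way: Δh = -288 + 360 = 72°.
H = 345 + 0.41 × (72) = 374.52 → 375 → 375 mod 360 = 15°
S = 60 + 0.41 × (38 − 60) = 50.98 → 51%
L = 40 + 0.41 × (67 − 40) = 51.07 → 51%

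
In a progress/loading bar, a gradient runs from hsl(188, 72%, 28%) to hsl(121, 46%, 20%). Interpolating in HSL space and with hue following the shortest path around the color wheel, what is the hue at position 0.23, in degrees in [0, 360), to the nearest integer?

Hue arc: Δh = 121 − 188 = -67° (|Δh| ≤ 180, already the shorter path).
H = 188 + 0.23 × (-67) = 172.59 → 173°

173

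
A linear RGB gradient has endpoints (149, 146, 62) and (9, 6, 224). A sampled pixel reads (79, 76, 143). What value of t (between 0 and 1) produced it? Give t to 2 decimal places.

0.50

Invert the lerp on the B channel (largest span, 162): t = (143 − 62) / (224 − 62) = 81/162 = 0.5.
Check on R: (79 − 149)/(9 − 149) = 0.5 ✓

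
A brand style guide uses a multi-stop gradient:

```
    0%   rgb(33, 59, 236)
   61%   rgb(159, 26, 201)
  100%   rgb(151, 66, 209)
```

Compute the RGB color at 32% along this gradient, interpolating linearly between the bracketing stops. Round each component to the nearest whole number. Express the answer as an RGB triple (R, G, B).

32% lies between the 0% and 61% stops, so the local fraction is t = (32 − 0)/(61 − 0) = 32/61 ≈ 0.5246.
R = 33 + 0.5246 × (159 − 33) = 99.1 → 99
G = 59 + 0.5246 × (26 − 59) = 41.688 → 42
B = 236 + 0.5246 × (201 − 236) = 217.639 → 218

(99, 42, 218)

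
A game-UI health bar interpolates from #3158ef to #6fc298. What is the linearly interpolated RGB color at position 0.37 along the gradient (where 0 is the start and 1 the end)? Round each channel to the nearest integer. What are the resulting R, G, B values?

(72, 127, 207)

#3158ef → (49, 88, 239); #6fc298 → (111, 194, 152).
R = 49 + 0.37 × (111 − 49) = 49 + 0.37 × 62 = 71.94 → 72
G = 88 + 0.37 × (194 − 88) = 88 + 0.37 × 106 = 127.22 → 127
B = 239 + 0.37 × (152 − 239) = 239 + 0.37 × -87 = 206.81 → 207
So the blended color is (72, 127, 207), about #487fcf.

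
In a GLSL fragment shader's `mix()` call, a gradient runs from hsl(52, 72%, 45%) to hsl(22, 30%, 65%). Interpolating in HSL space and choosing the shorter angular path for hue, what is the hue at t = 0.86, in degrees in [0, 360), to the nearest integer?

Hue arc: Δh = 22 − 52 = -30° (|Δh| ≤ 180, already the shorter path).
H = 52 + 0.86 × (-30) = 26.2 → 26°

26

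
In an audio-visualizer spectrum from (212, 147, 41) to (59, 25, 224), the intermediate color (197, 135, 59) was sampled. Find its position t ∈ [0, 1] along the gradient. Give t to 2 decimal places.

Invert the lerp on the B channel (largest span, 183): t = (59 − 41) / (224 − 41) = 18/183 = 0.098361.
Check on R: (197 − 212)/(59 − 212) = 0.09804 ✓

0.10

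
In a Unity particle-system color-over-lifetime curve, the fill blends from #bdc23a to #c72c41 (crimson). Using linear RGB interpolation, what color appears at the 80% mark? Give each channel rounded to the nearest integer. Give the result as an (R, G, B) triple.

(197, 74, 64)

#bdc23a → (189, 194, 58); #c72c41 → (199, 44, 65).
80% corresponds to t = 0.8.
R = 189 + 0.8 × (199 − 189) = 189 + 0.8 × 10 = 197 → 197
G = 194 + 0.8 × (44 − 194) = 194 + 0.8 × -150 = 74 → 74
B = 58 + 0.8 × (65 − 58) = 58 + 0.8 × 7 = 63.6 → 64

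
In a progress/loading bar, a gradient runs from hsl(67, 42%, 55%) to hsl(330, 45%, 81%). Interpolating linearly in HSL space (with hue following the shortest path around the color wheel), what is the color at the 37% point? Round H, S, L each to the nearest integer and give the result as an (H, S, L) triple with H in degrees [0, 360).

Hue: 330 − 67 = 263°, but |263| > 180 so the shorter arc goes the other way: Δh = 263 − 360 = -97°.
H = 67 + 0.37 × (-97) = 31.11 → 31°
S = 42 + 0.37 × (45 − 42) = 43.11 → 43%
L = 55 + 0.37 × (81 − 55) = 64.62 → 65%

(31, 43, 65)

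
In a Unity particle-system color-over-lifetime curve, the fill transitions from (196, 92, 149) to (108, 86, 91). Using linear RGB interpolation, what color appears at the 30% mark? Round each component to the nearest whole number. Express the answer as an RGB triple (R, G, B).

30% corresponds to t = 0.3.
R = 196 + 0.3 × (108 − 196) = 196 + 0.3 × -88 = 169.6 → 170
G = 92 + 0.3 × (86 − 92) = 92 + 0.3 × -6 = 90.2 → 90
B = 149 + 0.3 × (91 − 149) = 149 + 0.3 × -58 = 131.6 → 132
So the blended color is (170, 90, 132), about #aa5a84.

(170, 90, 132)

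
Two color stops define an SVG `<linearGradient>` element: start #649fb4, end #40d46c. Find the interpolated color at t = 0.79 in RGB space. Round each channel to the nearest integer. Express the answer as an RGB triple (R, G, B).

(72, 201, 123)

#649fb4 → (100, 159, 180); #40d46c → (64, 212, 108).
R = 100 + 0.79 × (64 − 100) = 100 + 0.79 × -36 = 71.56 → 72
G = 159 + 0.79 × (212 − 159) = 159 + 0.79 × 53 = 200.87 → 201
B = 180 + 0.79 × (108 − 180) = 180 + 0.79 × -72 = 123.12 → 123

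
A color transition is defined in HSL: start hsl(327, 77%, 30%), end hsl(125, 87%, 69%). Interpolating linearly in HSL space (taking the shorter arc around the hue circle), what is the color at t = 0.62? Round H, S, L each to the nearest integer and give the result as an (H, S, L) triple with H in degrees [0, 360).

Hue: 125 − 327 = -202°, but |-202| > 180 so the shorter arc goes the other way: Δh = -202 + 360 = 158°.
H = 327 + 0.62 × (158) = 424.96 → 425 → 425 mod 360 = 65°
S = 77 + 0.62 × (87 − 77) = 83.2 → 83%
L = 30 + 0.62 × (69 − 30) = 54.18 → 54%

(65, 83, 54)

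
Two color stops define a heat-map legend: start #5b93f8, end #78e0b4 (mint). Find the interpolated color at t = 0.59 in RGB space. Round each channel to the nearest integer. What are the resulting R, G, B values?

(108, 192, 208)

#5b93f8 → (91, 147, 248); #78e0b4 → (120, 224, 180).
R = 91 + 0.59 × (120 − 91) = 91 + 0.59 × 29 = 108.11 → 108
G = 147 + 0.59 × (224 − 147) = 147 + 0.59 × 77 = 192.43 → 192
B = 248 + 0.59 × (180 − 248) = 248 + 0.59 × -68 = 207.88 → 208
So the blended color is (108, 192, 208), about #6cc0d0.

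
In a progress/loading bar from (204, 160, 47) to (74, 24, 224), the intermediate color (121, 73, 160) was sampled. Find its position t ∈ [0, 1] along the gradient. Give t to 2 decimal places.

Invert the lerp on the B channel (largest span, 177): t = (160 − 47) / (224 − 47) = 113/177 = 0.63842.
Check on R: (121 − 204)/(74 − 204) = 0.6385 ✓

0.64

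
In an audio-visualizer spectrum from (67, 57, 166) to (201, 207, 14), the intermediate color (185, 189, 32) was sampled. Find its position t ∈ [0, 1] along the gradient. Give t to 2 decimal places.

Invert the lerp on the B channel (largest span, 152): t = (32 − 166) / (14 − 166) = -134/-152 = 0.88158.
Check on R: (185 − 67)/(201 − 67) = 0.8806 ✓

0.88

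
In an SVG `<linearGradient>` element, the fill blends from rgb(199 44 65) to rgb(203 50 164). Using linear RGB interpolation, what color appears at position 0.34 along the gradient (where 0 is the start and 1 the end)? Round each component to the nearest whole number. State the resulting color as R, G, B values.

(200, 46, 99)

R = 199 + 0.34 × (203 − 199) = 199 + 0.34 × 4 = 200.36 → 200
G = 44 + 0.34 × (50 − 44) = 44 + 0.34 × 6 = 46.04 → 46
B = 65 + 0.34 × (164 − 65) = 65 + 0.34 × 99 = 98.66 → 99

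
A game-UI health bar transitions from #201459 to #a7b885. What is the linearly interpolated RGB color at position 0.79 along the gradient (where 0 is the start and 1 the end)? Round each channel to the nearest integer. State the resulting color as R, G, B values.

#201459 → (32, 20, 89); #a7b885 → (167, 184, 133).
R = 32 + 0.79 × (167 − 32) = 32 + 0.79 × 135 = 138.65 → 139
G = 20 + 0.79 × (184 − 20) = 20 + 0.79 × 164 = 149.56 → 150
B = 89 + 0.79 × (133 − 89) = 89 + 0.79 × 44 = 123.76 → 124

(139, 150, 124)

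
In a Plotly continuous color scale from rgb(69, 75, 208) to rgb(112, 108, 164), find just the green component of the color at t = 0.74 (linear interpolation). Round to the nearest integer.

G = 75 + 0.74 × (108 − 75) = 99.42 → 99

99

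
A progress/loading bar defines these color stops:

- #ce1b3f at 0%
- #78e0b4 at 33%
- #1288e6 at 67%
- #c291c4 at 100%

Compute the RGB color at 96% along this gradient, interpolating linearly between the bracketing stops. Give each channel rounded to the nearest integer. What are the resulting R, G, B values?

96% lies between the 67% and 100% stops, so the local fraction is t = (96 − 67)/(100 − 67) = 29/33 ≈ 0.8788.
#1288e6 → (18, 136, 230); #c291c4 → (194, 145, 196).
R = 18 + 0.8788 × (194 − 18) = 172.669 → 173
G = 136 + 0.8788 × (145 − 136) = 143.909 → 144
B = 230 + 0.8788 × (196 − 230) = 200.121 → 200

(173, 144, 200)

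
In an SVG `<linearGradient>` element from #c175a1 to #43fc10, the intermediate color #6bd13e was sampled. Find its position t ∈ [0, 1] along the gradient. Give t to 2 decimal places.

0.68

Invert the lerp on the B channel (largest span, 145): t = (62 − 161) / (16 − 161) = -99/-145 = 0.68276.
Check on R: (107 − 193)/(67 − 193) = 0.6825 ✓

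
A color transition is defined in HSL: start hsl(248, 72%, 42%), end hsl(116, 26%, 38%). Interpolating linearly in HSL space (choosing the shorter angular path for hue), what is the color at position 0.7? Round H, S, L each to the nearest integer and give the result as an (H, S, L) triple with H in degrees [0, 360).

(156, 40, 39)

Hue arc: Δh = 116 − 248 = -132° (|Δh| ≤ 180, already the shorter path).
H = 248 + 0.7 × (-132) = 155.6 → 156°
S = 72 + 0.7 × (26 − 72) = 39.8 → 40%
L = 42 + 0.7 × (38 − 42) = 39.2 → 39%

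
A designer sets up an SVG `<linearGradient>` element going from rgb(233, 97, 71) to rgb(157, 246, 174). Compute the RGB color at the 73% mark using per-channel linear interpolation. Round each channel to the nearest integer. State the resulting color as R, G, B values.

(178, 206, 146)

73% corresponds to t = 0.73.
R = 233 + 0.73 × (157 − 233) = 233 + 0.73 × -76 = 177.52 → 178
G = 97 + 0.73 × (246 − 97) = 97 + 0.73 × 149 = 205.77 → 206
B = 71 + 0.73 × (174 − 71) = 71 + 0.73 × 103 = 146.19 → 146
So the blended color is (178, 206, 146), about #b2ce92.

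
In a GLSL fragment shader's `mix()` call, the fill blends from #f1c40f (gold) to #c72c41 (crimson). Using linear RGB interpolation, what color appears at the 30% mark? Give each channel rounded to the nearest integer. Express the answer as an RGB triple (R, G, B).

(228, 150, 30)

#f1c40f → (241, 196, 15); #c72c41 → (199, 44, 65).
30% corresponds to t = 0.3.
R = 241 + 0.3 × (199 − 241) = 241 + 0.3 × -42 = 228.4 → 228
G = 196 + 0.3 × (44 − 196) = 196 + 0.3 × -152 = 150.4 → 150
B = 15 + 0.3 × (65 − 15) = 15 + 0.3 × 50 = 30 → 30
So the blended color is (228, 150, 30), about #e4961e.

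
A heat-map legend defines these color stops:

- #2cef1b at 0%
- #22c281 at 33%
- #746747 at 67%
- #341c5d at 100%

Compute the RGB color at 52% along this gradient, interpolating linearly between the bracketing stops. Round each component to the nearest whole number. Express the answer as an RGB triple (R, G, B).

(80, 143, 97)

52% lies between the 33% and 67% stops, so the local fraction is t = (52 − 33)/(67 − 33) = 19/34 ≈ 0.5588.
#22c281 → (34, 194, 129); #746747 → (116, 103, 71).
R = 34 + 0.5588 × (116 − 34) = 79.822 → 80
G = 194 + 0.5588 × (103 − 194) = 143.149 → 143
B = 129 + 0.5588 × (71 − 129) = 96.59 → 97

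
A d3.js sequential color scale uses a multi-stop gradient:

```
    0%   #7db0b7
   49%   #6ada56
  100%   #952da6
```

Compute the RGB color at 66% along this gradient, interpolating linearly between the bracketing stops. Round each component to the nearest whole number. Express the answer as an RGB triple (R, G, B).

66% lies between the 49% and 100% stops, so the local fraction is t = (66 − 49)/(100 − 49) = 17/51 ≈ 0.3333.
#6ada56 → (106, 218, 86); #952da6 → (149, 45, 166).
R = 106 + 0.3333 × (149 − 106) = 120.332 → 120
G = 218 + 0.3333 × (45 − 218) = 160.339 → 160
B = 86 + 0.3333 × (166 − 86) = 112.664 → 113

(120, 160, 113)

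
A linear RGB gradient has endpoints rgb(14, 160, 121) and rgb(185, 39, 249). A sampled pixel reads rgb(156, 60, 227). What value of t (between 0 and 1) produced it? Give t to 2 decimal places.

0.83

Invert the lerp on the R channel (largest span, 171): t = (156 − 14) / (185 − 14) = 142/171 = 0.83041.
Check on G: (60 − 160)/(39 − 160) = 0.8264 ✓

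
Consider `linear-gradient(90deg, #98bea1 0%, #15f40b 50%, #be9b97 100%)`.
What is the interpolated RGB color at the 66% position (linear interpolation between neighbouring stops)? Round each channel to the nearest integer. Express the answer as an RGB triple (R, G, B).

(75, 216, 56)

66% lies between the 50% and 100% stops, so the local fraction is t = (66 − 50)/(100 − 50) = 16/50 ≈ 0.32.
#15f40b → (21, 244, 11); #be9b97 → (190, 155, 151).
R = 21 + 0.32 × (190 − 21) = 75.08 → 75
G = 244 + 0.32 × (155 − 244) = 215.52 → 216
B = 11 + 0.32 × (151 − 11) = 55.8 → 56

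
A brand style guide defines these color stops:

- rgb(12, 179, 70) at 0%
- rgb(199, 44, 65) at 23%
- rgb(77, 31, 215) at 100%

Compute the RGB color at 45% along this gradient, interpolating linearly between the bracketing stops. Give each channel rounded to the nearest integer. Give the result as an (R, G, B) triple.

45% lies between the 23% and 100% stops, so the local fraction is t = (45 − 23)/(100 − 23) = 22/77 ≈ 0.2857.
R = 199 + 0.2857 × (77 − 199) = 164.145 → 164
G = 44 + 0.2857 × (31 − 44) = 40.286 → 40
B = 65 + 0.2857 × (215 − 65) = 107.855 → 108

(164, 40, 108)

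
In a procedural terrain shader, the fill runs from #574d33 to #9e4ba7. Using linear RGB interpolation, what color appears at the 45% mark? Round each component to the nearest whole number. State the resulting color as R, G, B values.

#574d33 → (87, 77, 51); #9e4ba7 → (158, 75, 167).
45% corresponds to t = 0.45.
R = 87 + 0.45 × (158 − 87) = 87 + 0.45 × 71 = 118.95 → 119
G = 77 + 0.45 × (75 − 77) = 77 + 0.45 × -2 = 76.1 → 76
B = 51 + 0.45 × (167 − 51) = 51 + 0.45 × 116 = 103.2 → 103
So the blended color is (119, 76, 103), about #774c67.

(119, 76, 103)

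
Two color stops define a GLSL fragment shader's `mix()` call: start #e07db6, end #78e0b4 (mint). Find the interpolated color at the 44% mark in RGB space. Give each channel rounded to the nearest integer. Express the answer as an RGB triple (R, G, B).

(178, 169, 181)

#e07db6 → (224, 125, 182); #78e0b4 → (120, 224, 180).
44% corresponds to t = 0.44.
R = 224 + 0.44 × (120 − 224) = 224 + 0.44 × -104 = 178.24 → 178
G = 125 + 0.44 × (224 − 125) = 125 + 0.44 × 99 = 168.56 → 169
B = 182 + 0.44 × (180 − 182) = 182 + 0.44 × -2 = 181.12 → 181
So the blended color is (178, 169, 181), about #b2a9b5.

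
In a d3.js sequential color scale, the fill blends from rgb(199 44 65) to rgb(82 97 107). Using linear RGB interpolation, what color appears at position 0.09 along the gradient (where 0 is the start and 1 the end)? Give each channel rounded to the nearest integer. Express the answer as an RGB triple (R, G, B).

R = 199 + 0.09 × (82 − 199) = 199 + 0.09 × -117 = 188.47 → 188
G = 44 + 0.09 × (97 − 44) = 44 + 0.09 × 53 = 48.77 → 49
B = 65 + 0.09 × (107 − 65) = 65 + 0.09 × 42 = 68.78 → 69
So the blended color is (188, 49, 69), about #bc3145.

(188, 49, 69)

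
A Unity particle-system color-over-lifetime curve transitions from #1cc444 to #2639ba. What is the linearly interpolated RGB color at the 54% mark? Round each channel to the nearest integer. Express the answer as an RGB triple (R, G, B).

#1cc444 → (28, 196, 68); #2639ba → (38, 57, 186).
54% corresponds to t = 0.54.
R = 28 + 0.54 × (38 − 28) = 28 + 0.54 × 10 = 33.4 → 33
G = 196 + 0.54 × (57 − 196) = 196 + 0.54 × -139 = 120.94 → 121
B = 68 + 0.54 × (186 − 68) = 68 + 0.54 × 118 = 131.72 → 132

(33, 121, 132)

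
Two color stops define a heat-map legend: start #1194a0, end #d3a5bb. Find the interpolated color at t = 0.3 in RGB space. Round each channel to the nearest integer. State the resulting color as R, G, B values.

(75, 153, 168)

#1194a0 → (17, 148, 160); #d3a5bb → (211, 165, 187).
R = 17 + 0.3 × (211 − 17) = 17 + 0.3 × 194 = 75.2 → 75
G = 148 + 0.3 × (165 − 148) = 148 + 0.3 × 17 = 153.1 → 153
B = 160 + 0.3 × (187 − 160) = 160 + 0.3 × 27 = 168.1 → 168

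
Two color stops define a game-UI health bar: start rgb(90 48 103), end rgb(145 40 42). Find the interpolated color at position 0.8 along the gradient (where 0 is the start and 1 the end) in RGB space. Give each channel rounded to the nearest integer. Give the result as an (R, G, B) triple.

(134, 42, 54)

R = 90 + 0.8 × (145 − 90) = 90 + 0.8 × 55 = 134 → 134
G = 48 + 0.8 × (40 − 48) = 48 + 0.8 × -8 = 41.6 → 42
B = 103 + 0.8 × (42 − 103) = 103 + 0.8 × -61 = 54.2 → 54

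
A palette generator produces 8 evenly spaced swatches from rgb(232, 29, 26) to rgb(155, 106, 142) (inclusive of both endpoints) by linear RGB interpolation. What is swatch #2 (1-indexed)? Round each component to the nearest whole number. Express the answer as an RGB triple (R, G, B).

With 8 swatches and endpoints inclusive, swatch 2 sits at t = (2 − 1)/(8 − 1) = 1/7 ≈ 0.1429.
R = 232 + 0.1429 × (155 − 232) = 220.997 → 221
G = 29 + 0.1429 × (106 − 29) = 40.003 → 40
B = 26 + 0.1429 × (142 − 26) = 42.576 → 43

(221, 40, 43)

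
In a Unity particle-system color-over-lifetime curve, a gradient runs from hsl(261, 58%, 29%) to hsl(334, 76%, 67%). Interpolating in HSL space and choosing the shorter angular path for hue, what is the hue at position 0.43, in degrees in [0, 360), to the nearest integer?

292

Hue arc: Δh = 334 − 261 = 73° (|Δh| ≤ 180, already the shorter path).
H = 261 + 0.43 × (73) = 292.39 → 292°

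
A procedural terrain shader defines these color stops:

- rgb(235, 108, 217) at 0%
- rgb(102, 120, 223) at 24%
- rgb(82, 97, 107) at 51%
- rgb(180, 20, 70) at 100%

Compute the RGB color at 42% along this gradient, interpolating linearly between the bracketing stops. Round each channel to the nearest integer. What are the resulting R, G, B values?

42% lies between the 24% and 51% stops, so the local fraction is t = (42 − 24)/(51 − 24) = 18/27 ≈ 0.6667.
R = 102 + 0.6667 × (82 − 102) = 88.666 → 89
G = 120 + 0.6667 × (97 − 120) = 104.666 → 105
B = 223 + 0.6667 × (107 − 223) = 145.663 → 146

(89, 105, 146)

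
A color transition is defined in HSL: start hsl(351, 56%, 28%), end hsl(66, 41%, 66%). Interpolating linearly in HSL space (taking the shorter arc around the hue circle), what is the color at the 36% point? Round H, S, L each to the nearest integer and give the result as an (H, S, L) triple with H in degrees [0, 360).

(18, 51, 42)

Hue: 66 − 351 = -285°, but |-285| > 180 so the shorter arc goes the other way: Δh = -285 + 360 = 75°.
H = 351 + 0.36 × (75) = 378 → 378 → 378 mod 360 = 18°
S = 56 + 0.36 × (41 − 56) = 50.6 → 51%
L = 28 + 0.36 × (66 − 28) = 41.68 → 42%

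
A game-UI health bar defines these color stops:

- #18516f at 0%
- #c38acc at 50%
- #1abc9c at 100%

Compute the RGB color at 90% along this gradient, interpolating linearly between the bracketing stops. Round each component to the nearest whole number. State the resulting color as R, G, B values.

(60, 178, 166)

90% lies between the 50% and 100% stops, so the local fraction is t = (90 − 50)/(100 − 50) = 40/50 ≈ 0.8.
#c38acc → (195, 138, 204); #1abc9c → (26, 188, 156).
R = 195 + 0.8 × (26 − 195) = 59.8 → 60
G = 138 + 0.8 × (188 − 138) = 178 → 178
B = 204 + 0.8 × (156 − 204) = 165.6 → 166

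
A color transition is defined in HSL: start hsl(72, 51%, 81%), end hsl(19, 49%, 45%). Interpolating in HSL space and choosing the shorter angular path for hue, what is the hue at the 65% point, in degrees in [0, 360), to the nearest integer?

Hue arc: Δh = 19 − 72 = -53° (|Δh| ≤ 180, already the shorter path).
H = 72 + 0.65 × (-53) = 37.55 → 38°

38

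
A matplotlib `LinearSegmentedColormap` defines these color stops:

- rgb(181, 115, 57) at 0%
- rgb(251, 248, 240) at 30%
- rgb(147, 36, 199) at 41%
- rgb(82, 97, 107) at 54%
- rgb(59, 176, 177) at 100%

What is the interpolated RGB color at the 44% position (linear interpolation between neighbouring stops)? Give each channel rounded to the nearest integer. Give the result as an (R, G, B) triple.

(132, 50, 178)

44% lies between the 41% and 54% stops, so the local fraction is t = (44 − 41)/(54 − 41) = 3/13 ≈ 0.2308.
R = 147 + 0.2308 × (82 − 147) = 131.998 → 132
G = 36 + 0.2308 × (97 − 36) = 50.079 → 50
B = 199 + 0.2308 × (107 − 199) = 177.766 → 178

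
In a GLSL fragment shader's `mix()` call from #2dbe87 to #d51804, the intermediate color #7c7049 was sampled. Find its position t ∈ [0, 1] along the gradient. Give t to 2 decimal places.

0.47

Invert the lerp on the R channel (largest span, 168): t = (124 − 45) / (213 − 45) = 79/168 = 0.47024.
Check on G: (112 − 190)/(24 − 190) = 0.4699 ✓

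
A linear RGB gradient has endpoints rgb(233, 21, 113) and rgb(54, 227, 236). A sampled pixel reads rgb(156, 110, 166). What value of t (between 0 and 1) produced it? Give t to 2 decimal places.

0.43

Invert the lerp on the G channel (largest span, 206): t = (110 − 21) / (227 − 21) = 89/206 = 0.43204.
Check on R: (156 − 233)/(54 − 233) = 0.4302 ✓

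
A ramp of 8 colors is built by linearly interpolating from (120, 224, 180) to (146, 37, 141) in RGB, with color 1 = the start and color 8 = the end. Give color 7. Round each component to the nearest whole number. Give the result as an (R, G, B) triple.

With 8 swatches and endpoints inclusive, swatch 7 sits at t = (7 − 1)/(8 − 1) = 6/7 ≈ 0.8571.
R = 120 + 0.8571 × (146 − 120) = 142.285 → 142
G = 224 + 0.8571 × (37 − 224) = 63.722 → 64
B = 180 + 0.8571 × (141 − 180) = 146.573 → 147

(142, 64, 147)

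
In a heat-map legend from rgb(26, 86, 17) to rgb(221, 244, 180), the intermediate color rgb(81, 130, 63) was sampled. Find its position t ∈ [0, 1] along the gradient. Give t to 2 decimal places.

Invert the lerp on the R channel (largest span, 195): t = (81 − 26) / (221 − 26) = 55/195 = 0.28205.
Check on G: (130 − 86)/(244 − 86) = 0.2785 ✓

0.28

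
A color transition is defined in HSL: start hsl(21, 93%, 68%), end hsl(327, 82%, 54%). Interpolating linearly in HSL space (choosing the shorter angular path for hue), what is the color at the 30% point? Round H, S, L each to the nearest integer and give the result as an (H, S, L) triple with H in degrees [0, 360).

Hue: 327 − 21 = 306°, but |306| > 180 so the shorter arc goes the other way: Δh = 306 − 360 = -54°.
H = 21 + 0.3 × (-54) = 4.8 → 5°
S = 93 + 0.3 × (82 − 93) = 89.7 → 90%
L = 68 + 0.3 × (54 − 68) = 63.8 → 64%

(5, 90, 64)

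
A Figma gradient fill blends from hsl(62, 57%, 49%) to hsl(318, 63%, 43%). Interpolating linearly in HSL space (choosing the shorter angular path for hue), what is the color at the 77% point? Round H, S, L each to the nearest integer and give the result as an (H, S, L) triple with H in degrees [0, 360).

Hue: 318 − 62 = 256°, but |256| > 180 so the shorter arc goes the other way: Δh = 256 − 360 = -104°.
H = 62 + 0.77 × (-104) = -18.08 → -18 → -18 mod 360 = 342°
S = 57 + 0.77 × (63 − 57) = 61.62 → 62%
L = 49 + 0.77 × (43 − 49) = 44.38 → 44%

(342, 62, 44)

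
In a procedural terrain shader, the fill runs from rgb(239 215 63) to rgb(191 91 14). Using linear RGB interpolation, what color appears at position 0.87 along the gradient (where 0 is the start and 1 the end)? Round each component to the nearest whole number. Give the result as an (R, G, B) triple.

(197, 107, 20)

R = 239 + 0.87 × (191 − 239) = 239 + 0.87 × -48 = 197.24 → 197
G = 215 + 0.87 × (91 − 215) = 215 + 0.87 × -124 = 107.12 → 107
B = 63 + 0.87 × (14 − 63) = 63 + 0.87 × -49 = 20.37 → 20
So the blended color is (197, 107, 20), about #c56b14.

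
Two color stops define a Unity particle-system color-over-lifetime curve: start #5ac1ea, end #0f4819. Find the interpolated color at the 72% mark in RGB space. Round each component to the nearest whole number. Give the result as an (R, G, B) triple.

(36, 106, 84)

#5ac1ea → (90, 193, 234); #0f4819 → (15, 72, 25).
72% corresponds to t = 0.72.
R = 90 + 0.72 × (15 − 90) = 90 + 0.72 × -75 = 36 → 36
G = 193 + 0.72 × (72 − 193) = 193 + 0.72 × -121 = 105.88 → 106
B = 234 + 0.72 × (25 − 234) = 234 + 0.72 × -209 = 83.52 → 84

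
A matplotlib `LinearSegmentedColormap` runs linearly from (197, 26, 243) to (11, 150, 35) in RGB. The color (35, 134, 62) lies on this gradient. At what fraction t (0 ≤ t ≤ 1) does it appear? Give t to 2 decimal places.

Invert the lerp on the B channel (largest span, 208): t = (62 − 243) / (35 − 243) = -181/-208 = 0.87019.
Check on R: (35 − 197)/(11 − 197) = 0.871 ✓

0.87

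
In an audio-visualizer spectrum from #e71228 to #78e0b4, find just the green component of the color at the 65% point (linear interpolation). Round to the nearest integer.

152

G₁ = 18 (from #e71228), G₂ = 224 (from #78e0b4).
G = 18 + 0.65 × (224 − 18) = 151.9 → 152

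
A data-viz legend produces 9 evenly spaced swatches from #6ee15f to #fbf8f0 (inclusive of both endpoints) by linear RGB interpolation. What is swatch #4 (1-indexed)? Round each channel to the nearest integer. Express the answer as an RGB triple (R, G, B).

(163, 234, 149)

With 9 swatches and endpoints inclusive, swatch 4 sits at t = (4 − 1)/(9 − 1) = 3/8 ≈ 0.375.
#6ee15f → (110, 225, 95); #fbf8f0 → (251, 248, 240).
R = 110 + 0.375 × (251 − 110) = 162.875 → 163
G = 225 + 0.375 × (248 − 225) = 233.625 → 234
B = 95 + 0.375 × (240 − 95) = 149.375 → 149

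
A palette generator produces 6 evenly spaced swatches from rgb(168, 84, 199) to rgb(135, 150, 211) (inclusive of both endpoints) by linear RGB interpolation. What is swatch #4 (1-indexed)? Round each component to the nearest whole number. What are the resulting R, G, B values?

(148, 124, 206)

With 6 swatches and endpoints inclusive, swatch 4 sits at t = (4 − 1)/(6 − 1) = 3/5 ≈ 0.6.
R = 168 + 0.6 × (135 − 168) = 148.2 → 148
G = 84 + 0.6 × (150 − 84) = 123.6 → 124
B = 199 + 0.6 × (211 − 199) = 206.2 → 206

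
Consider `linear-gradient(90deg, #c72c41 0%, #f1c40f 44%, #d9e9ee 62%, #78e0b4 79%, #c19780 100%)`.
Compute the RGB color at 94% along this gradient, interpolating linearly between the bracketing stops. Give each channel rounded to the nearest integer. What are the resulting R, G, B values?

(172, 172, 143)

94% lies between the 79% and 100% stops, so the local fraction is t = (94 − 79)/(100 − 79) = 15/21 ≈ 0.7143.
#78e0b4 → (120, 224, 180); #c19780 → (193, 151, 128).
R = 120 + 0.7143 × (193 − 120) = 172.144 → 172
G = 224 + 0.7143 × (151 − 224) = 171.856 → 172
B = 180 + 0.7143 × (128 − 180) = 142.856 → 143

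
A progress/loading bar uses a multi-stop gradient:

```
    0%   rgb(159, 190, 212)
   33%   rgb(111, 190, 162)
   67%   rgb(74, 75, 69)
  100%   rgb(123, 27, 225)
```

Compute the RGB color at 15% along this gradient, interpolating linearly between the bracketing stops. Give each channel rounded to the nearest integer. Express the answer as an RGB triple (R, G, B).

15% lies between the 0% and 33% stops, so the local fraction is t = (15 − 0)/(33 − 0) = 15/33 ≈ 0.4545.
R = 159 + 0.4545 × (111 − 159) = 137.184 → 137
G = 190 + 0.4545 × (190 − 190) = 190 → 190
B = 212 + 0.4545 × (162 − 212) = 189.275 → 189

(137, 190, 189)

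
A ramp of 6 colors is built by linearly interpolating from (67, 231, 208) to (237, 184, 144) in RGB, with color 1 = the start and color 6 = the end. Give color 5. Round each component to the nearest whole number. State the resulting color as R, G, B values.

With 6 swatches and endpoints inclusive, swatch 5 sits at t = (5 − 1)/(6 − 1) = 4/5 ≈ 0.8.
R = 67 + 0.8 × (237 − 67) = 203 → 203
G = 231 + 0.8 × (184 − 231) = 193.4 → 193
B = 208 + 0.8 × (144 − 208) = 156.8 → 157

(203, 193, 157)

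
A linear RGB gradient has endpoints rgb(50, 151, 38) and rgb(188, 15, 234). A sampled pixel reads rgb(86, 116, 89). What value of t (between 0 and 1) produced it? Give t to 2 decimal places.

0.26

Invert the lerp on the B channel (largest span, 196): t = (89 − 38) / (234 − 38) = 51/196 = 0.2602.
Check on R: (86 − 50)/(188 − 50) = 0.2609 ✓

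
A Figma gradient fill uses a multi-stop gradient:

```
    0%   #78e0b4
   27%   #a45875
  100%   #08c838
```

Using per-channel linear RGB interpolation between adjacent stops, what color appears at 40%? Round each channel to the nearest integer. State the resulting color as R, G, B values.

40% lies between the 27% and 100% stops, so the local fraction is t = (40 − 27)/(100 − 27) = 13/73 ≈ 0.1781.
#a45875 → (164, 88, 117); #08c838 → (8, 200, 56).
R = 164 + 0.1781 × (8 − 164) = 136.216 → 136
G = 88 + 0.1781 × (200 − 88) = 107.947 → 108
B = 117 + 0.1781 × (56 − 117) = 106.136 → 106

(136, 108, 106)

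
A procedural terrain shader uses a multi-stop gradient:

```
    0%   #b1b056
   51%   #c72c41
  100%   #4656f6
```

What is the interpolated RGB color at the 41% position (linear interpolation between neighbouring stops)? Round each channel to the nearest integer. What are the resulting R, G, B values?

41% lies between the 0% and 51% stops, so the local fraction is t = (41 − 0)/(51 − 0) = 41/51 ≈ 0.8039.
#b1b056 → (177, 176, 86); #c72c41 → (199, 44, 65).
R = 177 + 0.8039 × (199 − 177) = 194.686 → 195
G = 176 + 0.8039 × (44 − 176) = 69.885 → 70
B = 86 + 0.8039 × (65 − 86) = 69.118 → 69

(195, 70, 69)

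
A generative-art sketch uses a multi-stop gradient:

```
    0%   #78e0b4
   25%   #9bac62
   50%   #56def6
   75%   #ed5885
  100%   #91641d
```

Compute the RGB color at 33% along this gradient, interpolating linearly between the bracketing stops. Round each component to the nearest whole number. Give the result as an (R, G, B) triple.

33% lies between the 25% and 50% stops, so the local fraction is t = (33 − 25)/(50 − 25) = 8/25 ≈ 0.32.
#9bac62 → (155, 172, 98); #56def6 → (86, 222, 246).
R = 155 + 0.32 × (86 − 155) = 132.92 → 133
G = 172 + 0.32 × (222 − 172) = 188 → 188
B = 98 + 0.32 × (246 − 98) = 145.36 → 145

(133, 188, 145)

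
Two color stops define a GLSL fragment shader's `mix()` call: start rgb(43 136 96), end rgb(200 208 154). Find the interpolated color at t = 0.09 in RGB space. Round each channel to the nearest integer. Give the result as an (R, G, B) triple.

(57, 142, 101)

R = 43 + 0.09 × (200 − 43) = 43 + 0.09 × 157 = 57.13 → 57
G = 136 + 0.09 × (208 − 136) = 136 + 0.09 × 72 = 142.48 → 142
B = 96 + 0.09 × (154 − 96) = 96 + 0.09 × 58 = 101.22 → 101
So the blended color is (57, 142, 101), about #398e65.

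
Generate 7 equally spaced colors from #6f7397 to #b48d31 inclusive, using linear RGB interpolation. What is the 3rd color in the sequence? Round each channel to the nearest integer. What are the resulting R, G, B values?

With 7 swatches and endpoints inclusive, swatch 3 sits at t = (3 − 1)/(7 − 1) = 2/6 ≈ 0.3333.
#6f7397 → (111, 115, 151); #b48d31 → (180, 141, 49).
R = 111 + 0.3333 × (180 − 111) = 133.998 → 134
G = 115 + 0.3333 × (141 − 115) = 123.666 → 124
B = 151 + 0.3333 × (49 − 151) = 117.003 → 117

(134, 124, 117)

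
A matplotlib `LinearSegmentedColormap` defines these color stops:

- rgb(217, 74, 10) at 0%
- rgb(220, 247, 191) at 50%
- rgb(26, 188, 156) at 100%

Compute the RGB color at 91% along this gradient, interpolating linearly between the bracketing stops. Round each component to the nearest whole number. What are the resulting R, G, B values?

91% lies between the 50% and 100% stops, so the local fraction is t = (91 − 50)/(100 − 50) = 41/50 ≈ 0.82.
R = 220 + 0.82 × (26 − 220) = 60.92 → 61
G = 247 + 0.82 × (188 − 247) = 198.62 → 199
B = 191 + 0.82 × (156 − 191) = 162.3 → 162

(61, 199, 162)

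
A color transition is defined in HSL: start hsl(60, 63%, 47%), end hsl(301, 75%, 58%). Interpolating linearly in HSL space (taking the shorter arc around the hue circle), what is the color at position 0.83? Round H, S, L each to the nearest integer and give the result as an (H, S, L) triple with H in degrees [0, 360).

(321, 73, 56)

Hue: 301 − 60 = 241°, but |241| > 180 so the shorter arc goes the other way: Δh = 241 − 360 = -119°.
H = 60 + 0.83 × (-119) = -38.77 → -39 → -39 mod 360 = 321°
S = 63 + 0.83 × (75 − 63) = 72.96 → 73%
L = 47 + 0.83 × (58 − 47) = 56.13 → 56%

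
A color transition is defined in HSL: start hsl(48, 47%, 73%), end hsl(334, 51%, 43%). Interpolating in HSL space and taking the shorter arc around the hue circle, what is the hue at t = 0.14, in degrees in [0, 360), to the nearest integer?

38

Hue: 334 − 48 = 286°, but |286| > 180 so the shorter arc goes the other way: Δh = 286 − 360 = -74°.
H = 48 + 0.14 × (-74) = 37.64 → 38°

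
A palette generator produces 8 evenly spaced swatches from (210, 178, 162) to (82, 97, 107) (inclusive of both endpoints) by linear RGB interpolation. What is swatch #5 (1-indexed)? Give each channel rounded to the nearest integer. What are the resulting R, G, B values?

With 8 swatches and endpoints inclusive, swatch 5 sits at t = (5 − 1)/(8 − 1) = 4/7 ≈ 0.5714.
R = 210 + 0.5714 × (82 − 210) = 136.861 → 137
G = 178 + 0.5714 × (97 − 178) = 131.717 → 132
B = 162 + 0.5714 × (107 − 162) = 130.573 → 131

(137, 132, 131)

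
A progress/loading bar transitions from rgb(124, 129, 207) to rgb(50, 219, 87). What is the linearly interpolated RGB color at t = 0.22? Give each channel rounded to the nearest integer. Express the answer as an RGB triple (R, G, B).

R = 124 + 0.22 × (50 − 124) = 124 + 0.22 × -74 = 107.72 → 108
G = 129 + 0.22 × (219 − 129) = 129 + 0.22 × 90 = 148.8 → 149
B = 207 + 0.22 × (87 − 207) = 207 + 0.22 × -120 = 180.6 → 181

(108, 149, 181)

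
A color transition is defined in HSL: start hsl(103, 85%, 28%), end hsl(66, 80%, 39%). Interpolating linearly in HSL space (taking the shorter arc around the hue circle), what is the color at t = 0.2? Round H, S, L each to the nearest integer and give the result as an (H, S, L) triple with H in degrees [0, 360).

Hue arc: Δh = 66 − 103 = -37° (|Δh| ≤ 180, already the shorter path).
H = 103 + 0.2 × (-37) = 95.6 → 96°
S = 85 + 0.2 × (80 − 85) = 84 → 84%
L = 28 + 0.2 × (39 − 28) = 30.2 → 30%

(96, 84, 30)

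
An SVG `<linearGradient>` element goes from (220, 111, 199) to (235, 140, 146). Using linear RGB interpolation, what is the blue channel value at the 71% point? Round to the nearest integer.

B = 199 + 0.71 × (146 − 199) = 161.37 → 161

161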